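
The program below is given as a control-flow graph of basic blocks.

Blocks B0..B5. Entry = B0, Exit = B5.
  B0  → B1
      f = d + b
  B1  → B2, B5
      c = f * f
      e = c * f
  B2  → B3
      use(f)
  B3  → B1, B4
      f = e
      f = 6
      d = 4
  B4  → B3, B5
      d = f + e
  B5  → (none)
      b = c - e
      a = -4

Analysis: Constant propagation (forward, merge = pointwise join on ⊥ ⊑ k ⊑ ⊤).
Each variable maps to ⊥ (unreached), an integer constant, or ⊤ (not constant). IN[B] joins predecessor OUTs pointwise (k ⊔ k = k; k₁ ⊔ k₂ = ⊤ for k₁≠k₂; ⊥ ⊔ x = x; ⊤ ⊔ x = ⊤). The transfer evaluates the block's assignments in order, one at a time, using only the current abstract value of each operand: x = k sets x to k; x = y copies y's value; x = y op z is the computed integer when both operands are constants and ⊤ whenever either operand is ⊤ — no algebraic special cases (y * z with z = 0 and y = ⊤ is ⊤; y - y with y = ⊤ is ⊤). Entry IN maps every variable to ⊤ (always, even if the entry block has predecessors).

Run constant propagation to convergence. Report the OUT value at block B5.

Answer: {a: -4, b: ⊤, c: ⊤, d: ⊤, e: ⊤, f: ⊤}

Derivation:
Per-block solution:
  B0:  IN=(all ⊤)  OUT=(all ⊤)
  B1:  IN=(all ⊤)  OUT=(all ⊤)
  B2:  IN=(all ⊤)  OUT=(all ⊤)
  B3:  IN=(all ⊤)  OUT={d:4, f:6; rest ⊤}
  B4:  IN={d:4, f:6; rest ⊤}  OUT={f:6; rest ⊤}
  B5:  IN=(all ⊤)  OUT={a:-4; rest ⊤}

Merge at B5: IN[B5] = OUT[B1] ⊔ OUT[B4] = {a: ⊤, b: ⊤, c: ⊤, d: ⊤, e: ⊤, f: ⊤}
Applying B5's transfer function to that IN value gives OUT[B5] (row B5 above).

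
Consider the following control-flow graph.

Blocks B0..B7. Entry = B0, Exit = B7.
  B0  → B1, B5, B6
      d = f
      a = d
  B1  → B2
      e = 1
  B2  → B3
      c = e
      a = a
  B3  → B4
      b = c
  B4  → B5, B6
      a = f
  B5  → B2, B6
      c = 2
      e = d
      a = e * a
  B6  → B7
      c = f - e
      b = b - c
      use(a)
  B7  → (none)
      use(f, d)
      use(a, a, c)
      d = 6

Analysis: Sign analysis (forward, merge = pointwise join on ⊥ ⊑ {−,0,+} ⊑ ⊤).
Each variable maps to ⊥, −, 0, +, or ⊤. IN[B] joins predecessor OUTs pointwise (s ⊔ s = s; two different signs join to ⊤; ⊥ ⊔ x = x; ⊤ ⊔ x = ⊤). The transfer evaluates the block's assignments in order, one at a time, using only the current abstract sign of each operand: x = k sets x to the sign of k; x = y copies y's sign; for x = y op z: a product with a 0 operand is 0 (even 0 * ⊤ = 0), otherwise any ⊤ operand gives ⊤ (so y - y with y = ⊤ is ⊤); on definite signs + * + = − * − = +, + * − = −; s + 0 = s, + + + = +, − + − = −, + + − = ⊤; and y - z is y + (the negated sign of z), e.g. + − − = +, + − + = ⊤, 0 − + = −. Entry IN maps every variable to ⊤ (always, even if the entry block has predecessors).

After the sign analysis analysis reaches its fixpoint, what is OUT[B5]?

Fixpoint table:
  B0:   IN=(all ⊤)   OUT=(all ⊤)
  B1:   IN=(all ⊤)   OUT={e:+; rest ⊤}
  B2:   IN=(all ⊤)   OUT=(all ⊤)
  B3:   IN=(all ⊤)   OUT=(all ⊤)
  B4:   IN=(all ⊤)   OUT=(all ⊤)
  B5:   IN=(all ⊤)   OUT={c:+; rest ⊤}
  B6:   IN=(all ⊤)   OUT=(all ⊤)
  B7:   IN=(all ⊤)   OUT={d:+; rest ⊤}

Merge at B5: IN[B5] = OUT[B0] ⊔ OUT[B4] = {a: ⊤, b: ⊤, c: ⊤, d: ⊤, e: ⊤, f: ⊤}
Applying B5's transfer function to that IN value gives OUT[B5] (row B5 above).

Answer: {a: ⊤, b: ⊤, c: +, d: ⊤, e: ⊤, f: ⊤}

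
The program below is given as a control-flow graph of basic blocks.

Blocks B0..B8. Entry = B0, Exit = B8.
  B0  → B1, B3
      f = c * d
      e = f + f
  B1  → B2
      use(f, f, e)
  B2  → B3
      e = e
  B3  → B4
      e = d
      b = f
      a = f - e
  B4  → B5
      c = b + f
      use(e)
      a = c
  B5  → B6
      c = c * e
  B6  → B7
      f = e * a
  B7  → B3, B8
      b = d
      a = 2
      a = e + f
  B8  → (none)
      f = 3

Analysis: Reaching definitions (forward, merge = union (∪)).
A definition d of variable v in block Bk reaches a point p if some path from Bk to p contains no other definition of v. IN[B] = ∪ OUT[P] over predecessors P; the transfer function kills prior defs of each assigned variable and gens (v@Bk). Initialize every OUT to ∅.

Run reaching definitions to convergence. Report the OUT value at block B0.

Answer: {e@B0, f@B0}

Trace:
Converged values:
  B0: | IN={} | OUT={e@B0, f@B0}
  B1: | IN={e@B0, f@B0} | OUT={e@B0, f@B0}
  B2: | IN={e@B0, f@B0} | OUT={e@B2, f@B0}
  B3: | IN={a@B7, b@B7, c@B5, e@B0, e@B2, e@B3, f@B0, f@B6} | OUT={a@B3, b@B3, c@B5, e@B3, f@B0, f@B6}
  B4: | IN={a@B3, b@B3, c@B5, e@B3, f@B0, f@B6} | OUT={a@B4, b@B3, c@B4, e@B3, f@B0, f@B6}
  B5: | IN={a@B4, b@B3, c@B4, e@B3, f@B0, f@B6} | OUT={a@B4, b@B3, c@B5, e@B3, f@B0, f@B6}
  B6: | IN={a@B4, b@B3, c@B5, e@B3, f@B0, f@B6} | OUT={a@B4, b@B3, c@B5, e@B3, f@B6}
  B7: | IN={a@B4, b@B3, c@B5, e@B3, f@B6} | OUT={a@B7, b@B7, c@B5, e@B3, f@B6}
  B8: | IN={a@B7, b@B7, c@B5, e@B3, f@B6} | OUT={a@B7, b@B7, c@B5, e@B3, f@B8}

B0 is the boundary node: IN[B0] = {}
Applying B0's transfer function to that IN value gives OUT[B0] (row B0 above).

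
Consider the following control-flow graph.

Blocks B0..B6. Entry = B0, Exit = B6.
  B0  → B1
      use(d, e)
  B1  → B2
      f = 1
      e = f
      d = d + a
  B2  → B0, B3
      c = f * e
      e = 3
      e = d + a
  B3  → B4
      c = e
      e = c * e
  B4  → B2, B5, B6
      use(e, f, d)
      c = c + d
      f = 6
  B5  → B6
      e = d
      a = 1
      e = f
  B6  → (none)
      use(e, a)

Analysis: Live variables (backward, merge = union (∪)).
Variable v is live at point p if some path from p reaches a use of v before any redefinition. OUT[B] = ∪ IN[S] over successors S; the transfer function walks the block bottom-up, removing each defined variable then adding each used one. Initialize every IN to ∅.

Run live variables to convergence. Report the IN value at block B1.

Converged values:
  B0:   IN={a, d, e}   OUT={a, d}
  B1:   IN={a, d}   OUT={a, d, e, f}
  B2:   IN={a, d, e, f}   OUT={a, d, e, f}
  B3:   IN={a, d, e, f}   OUT={a, c, d, e, f}
  B4:   IN={a, c, d, e, f}   OUT={a, d, e, f}
  B5:   IN={d, f}   OUT={a, e}
  B6:   IN={a, e}   OUT={}

Merge at B1: OUT[B1] = IN[B2] = {a, d, e, f}
Applying B1's transfer function to that OUT value gives IN[B1] (row B1 above).

Answer: {a, d}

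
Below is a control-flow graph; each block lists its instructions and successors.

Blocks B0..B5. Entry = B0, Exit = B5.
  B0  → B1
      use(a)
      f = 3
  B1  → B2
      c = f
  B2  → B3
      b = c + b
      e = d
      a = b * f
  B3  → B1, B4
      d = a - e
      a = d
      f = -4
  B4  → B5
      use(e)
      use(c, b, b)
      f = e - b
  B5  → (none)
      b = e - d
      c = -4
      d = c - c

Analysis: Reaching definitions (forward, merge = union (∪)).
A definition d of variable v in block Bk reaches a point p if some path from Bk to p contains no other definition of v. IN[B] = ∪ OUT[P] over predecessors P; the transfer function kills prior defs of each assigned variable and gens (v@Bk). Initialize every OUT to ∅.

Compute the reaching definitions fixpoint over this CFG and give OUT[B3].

Answer: {a@B3, b@B2, c@B1, d@B3, e@B2, f@B3}

Working:
Per-block solution:
  B0:  IN={}  OUT={f@B0}
  B1:  IN={a@B3, b@B2, c@B1, d@B3, e@B2, f@B0, f@B3}  OUT={a@B3, b@B2, c@B1, d@B3, e@B2, f@B0, f@B3}
  B2:  IN={a@B3, b@B2, c@B1, d@B3, e@B2, f@B0, f@B3}  OUT={a@B2, b@B2, c@B1, d@B3, e@B2, f@B0, f@B3}
  B3:  IN={a@B2, b@B2, c@B1, d@B3, e@B2, f@B0, f@B3}  OUT={a@B3, b@B2, c@B1, d@B3, e@B2, f@B3}
  B4:  IN={a@B3, b@B2, c@B1, d@B3, e@B2, f@B3}  OUT={a@B3, b@B2, c@B1, d@B3, e@B2, f@B4}
  B5:  IN={a@B3, b@B2, c@B1, d@B3, e@B2, f@B4}  OUT={a@B3, b@B5, c@B5, d@B5, e@B2, f@B4}

Merge at B3: IN[B3] = OUT[B2] = {a@B2, b@B2, c@B1, d@B3, e@B2, f@B0, f@B3}
Applying B3's transfer function to that IN value gives OUT[B3] (row B3 above).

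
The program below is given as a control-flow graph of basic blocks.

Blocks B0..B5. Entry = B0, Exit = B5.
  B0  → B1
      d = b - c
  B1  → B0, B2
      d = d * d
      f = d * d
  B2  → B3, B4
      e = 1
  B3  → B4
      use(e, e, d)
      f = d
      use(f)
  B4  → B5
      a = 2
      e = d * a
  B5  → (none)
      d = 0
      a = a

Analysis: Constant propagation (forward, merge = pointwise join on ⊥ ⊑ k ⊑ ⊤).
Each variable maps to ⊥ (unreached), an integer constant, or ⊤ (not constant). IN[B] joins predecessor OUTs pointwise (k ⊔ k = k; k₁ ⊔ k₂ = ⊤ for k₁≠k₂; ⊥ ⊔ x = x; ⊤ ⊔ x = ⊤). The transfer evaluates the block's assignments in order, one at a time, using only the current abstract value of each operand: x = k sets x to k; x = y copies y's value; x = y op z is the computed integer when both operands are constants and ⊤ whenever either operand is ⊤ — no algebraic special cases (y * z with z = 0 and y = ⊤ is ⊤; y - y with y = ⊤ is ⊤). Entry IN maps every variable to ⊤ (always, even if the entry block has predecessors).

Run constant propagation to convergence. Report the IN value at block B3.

Converged values:
  B0:  IN=(all ⊤)  OUT=(all ⊤)
  B1:  IN=(all ⊤)  OUT=(all ⊤)
  B2:  IN=(all ⊤)  OUT={e:1; rest ⊤}
  B3:  IN={e:1; rest ⊤}  OUT={e:1; rest ⊤}
  B4:  IN={e:1; rest ⊤}  OUT={a:2; rest ⊤}
  B5:  IN={a:2; rest ⊤}  OUT={a:2, d:0; rest ⊤}

Merge at B3: IN[B3] = OUT[B2] = {a: ⊤, b: ⊤, c: ⊤, d: ⊤, e: 1, f: ⊤}

Answer: {a: ⊤, b: ⊤, c: ⊤, d: ⊤, e: 1, f: ⊤}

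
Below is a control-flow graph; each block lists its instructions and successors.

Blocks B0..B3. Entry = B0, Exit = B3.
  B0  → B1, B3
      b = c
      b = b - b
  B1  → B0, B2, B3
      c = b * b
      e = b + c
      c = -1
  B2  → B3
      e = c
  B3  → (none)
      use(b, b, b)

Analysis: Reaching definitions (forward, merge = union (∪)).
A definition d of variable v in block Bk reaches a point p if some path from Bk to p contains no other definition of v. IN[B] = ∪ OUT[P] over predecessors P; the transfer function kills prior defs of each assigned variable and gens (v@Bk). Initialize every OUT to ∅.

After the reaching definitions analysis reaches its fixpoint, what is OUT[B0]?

Fixpoint table:
  B0:   IN={b@B0, c@B1, e@B1}   OUT={b@B0, c@B1, e@B1}
  B1:   IN={b@B0, c@B1, e@B1}   OUT={b@B0, c@B1, e@B1}
  B2:   IN={b@B0, c@B1, e@B1}   OUT={b@B0, c@B1, e@B2}
  B3:   IN={b@B0, c@B1, e@B1, e@B2}   OUT={b@B0, c@B1, e@B1, e@B2}

Merge at B0 (entry node, so the boundary value {} is joined with the incoming edge(s)): IN[B0] = {} ⊔ OUT[B1] = {b@B0, c@B1, e@B1}
Applying B0's transfer function to that IN value gives OUT[B0] (row B0 above).

Answer: {b@B0, c@B1, e@B1}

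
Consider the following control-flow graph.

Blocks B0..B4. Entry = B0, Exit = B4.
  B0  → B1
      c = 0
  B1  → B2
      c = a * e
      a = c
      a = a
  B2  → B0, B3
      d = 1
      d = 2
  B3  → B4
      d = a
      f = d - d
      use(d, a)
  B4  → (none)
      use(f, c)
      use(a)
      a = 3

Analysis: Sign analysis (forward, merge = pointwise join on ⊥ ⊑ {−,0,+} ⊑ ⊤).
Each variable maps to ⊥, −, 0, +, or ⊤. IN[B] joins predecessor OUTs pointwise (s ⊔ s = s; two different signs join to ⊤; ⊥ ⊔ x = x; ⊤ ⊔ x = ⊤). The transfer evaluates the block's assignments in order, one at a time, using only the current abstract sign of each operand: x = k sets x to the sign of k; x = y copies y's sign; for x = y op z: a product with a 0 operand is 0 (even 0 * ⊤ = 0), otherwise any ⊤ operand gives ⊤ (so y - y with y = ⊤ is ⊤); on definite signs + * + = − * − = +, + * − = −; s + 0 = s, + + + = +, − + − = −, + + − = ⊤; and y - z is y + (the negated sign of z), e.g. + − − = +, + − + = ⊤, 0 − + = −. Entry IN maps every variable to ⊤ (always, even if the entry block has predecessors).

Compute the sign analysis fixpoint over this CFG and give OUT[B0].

Converged values:
  B0:   IN=(all ⊤)   OUT={c:0; rest ⊤}
  B1:   IN={c:0; rest ⊤}   OUT=(all ⊤)
  B2:   IN=(all ⊤)   OUT={d:+; rest ⊤}
  B3:   IN={d:+; rest ⊤}   OUT=(all ⊤)
  B4:   IN=(all ⊤)   OUT={a:+; rest ⊤}

Merge at B0 (entry node, so the boundary value (all ⊤) is joined with the incoming edge(s)): IN[B0] = (all ⊤) ⊔ OUT[B2] = {a: ⊤, b: ⊤, c: ⊤, d: ⊤, e: ⊤, f: ⊤}
Applying B0's transfer function to that IN value gives OUT[B0] (row B0 above).

Answer: {a: ⊤, b: ⊤, c: 0, d: ⊤, e: ⊤, f: ⊤}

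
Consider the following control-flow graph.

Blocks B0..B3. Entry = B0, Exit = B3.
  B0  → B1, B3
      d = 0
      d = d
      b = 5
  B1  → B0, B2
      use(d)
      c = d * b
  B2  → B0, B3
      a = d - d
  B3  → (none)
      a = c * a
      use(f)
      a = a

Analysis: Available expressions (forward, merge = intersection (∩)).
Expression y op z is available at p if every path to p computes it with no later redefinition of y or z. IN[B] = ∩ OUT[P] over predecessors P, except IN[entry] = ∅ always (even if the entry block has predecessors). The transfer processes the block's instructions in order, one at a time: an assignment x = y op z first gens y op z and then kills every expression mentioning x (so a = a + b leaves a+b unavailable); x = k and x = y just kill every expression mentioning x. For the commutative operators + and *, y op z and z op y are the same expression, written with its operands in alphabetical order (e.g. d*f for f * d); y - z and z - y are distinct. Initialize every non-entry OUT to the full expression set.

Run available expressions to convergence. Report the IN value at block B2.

Answer: {b*d}

Derivation:
Converged values:
  B0: | IN={} | OUT={}
  B1: | IN={} | OUT={b*d}
  B2: | IN={b*d} | OUT={b*d, d-d}
  B3: | IN={} | OUT={}

Merge at B2: IN[B2] = OUT[B1] = {b*d}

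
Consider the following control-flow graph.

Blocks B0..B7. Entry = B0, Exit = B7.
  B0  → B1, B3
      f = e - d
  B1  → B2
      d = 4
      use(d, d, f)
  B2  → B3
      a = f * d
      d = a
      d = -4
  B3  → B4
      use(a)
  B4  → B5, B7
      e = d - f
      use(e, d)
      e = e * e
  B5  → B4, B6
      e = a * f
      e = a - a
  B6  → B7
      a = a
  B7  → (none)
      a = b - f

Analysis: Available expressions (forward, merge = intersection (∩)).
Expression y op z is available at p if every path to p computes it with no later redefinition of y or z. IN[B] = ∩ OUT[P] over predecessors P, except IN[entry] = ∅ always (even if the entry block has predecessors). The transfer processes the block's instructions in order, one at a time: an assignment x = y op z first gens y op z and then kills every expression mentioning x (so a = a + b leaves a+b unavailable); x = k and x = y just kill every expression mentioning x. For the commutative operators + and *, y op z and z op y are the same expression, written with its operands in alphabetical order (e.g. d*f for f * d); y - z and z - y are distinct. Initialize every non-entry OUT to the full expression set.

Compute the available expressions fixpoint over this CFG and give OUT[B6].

Answer: {d-f}

Working:
Per-block solution:
  B0:   IN={}   OUT={e-d}
  B1:   IN={e-d}   OUT={}
  B2:   IN={}   OUT={}
  B3:   IN={}   OUT={}
  B4:   IN={}   OUT={d-f}
  B5:   IN={d-f}   OUT={a*f, a-a, d-f}
  B6:   IN={a*f, a-a, d-f}   OUT={d-f}
  B7:   IN={d-f}   OUT={b-f, d-f}

Merge at B6: IN[B6] = OUT[B5] = {a*f, a-a, d-f}
Applying B6's transfer function to that IN value gives OUT[B6] (row B6 above).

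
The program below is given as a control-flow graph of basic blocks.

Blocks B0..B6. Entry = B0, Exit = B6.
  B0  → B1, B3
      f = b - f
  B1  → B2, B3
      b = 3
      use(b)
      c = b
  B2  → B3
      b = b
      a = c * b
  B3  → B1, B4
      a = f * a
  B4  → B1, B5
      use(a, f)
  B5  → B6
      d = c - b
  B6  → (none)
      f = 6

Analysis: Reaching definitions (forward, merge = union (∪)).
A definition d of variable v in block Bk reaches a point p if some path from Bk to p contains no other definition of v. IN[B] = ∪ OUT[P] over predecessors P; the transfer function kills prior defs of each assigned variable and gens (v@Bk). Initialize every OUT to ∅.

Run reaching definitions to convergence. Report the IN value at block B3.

Fixpoint table:
  B0: | IN={} | OUT={f@B0}
  B1: | IN={a@B3, b@B1, b@B2, c@B1, f@B0} | OUT={a@B3, b@B1, c@B1, f@B0}
  B2: | IN={a@B3, b@B1, c@B1, f@B0} | OUT={a@B2, b@B2, c@B1, f@B0}
  B3: | IN={a@B2, a@B3, b@B1, b@B2, c@B1, f@B0} | OUT={a@B3, b@B1, b@B2, c@B1, f@B0}
  B4: | IN={a@B3, b@B1, b@B2, c@B1, f@B0} | OUT={a@B3, b@B1, b@B2, c@B1, f@B0}
  B5: | IN={a@B3, b@B1, b@B2, c@B1, f@B0} | OUT={a@B3, b@B1, b@B2, c@B1, d@B5, f@B0}
  B6: | IN={a@B3, b@B1, b@B2, c@B1, d@B5, f@B0} | OUT={a@B3, b@B1, b@B2, c@B1, d@B5, f@B6}

Merge at B3: IN[B3] = OUT[B0] ⊔ OUT[B1] ⊔ OUT[B2] = {a@B2, a@B3, b@B1, b@B2, c@B1, f@B0}

Answer: {a@B2, a@B3, b@B1, b@B2, c@B1, f@B0}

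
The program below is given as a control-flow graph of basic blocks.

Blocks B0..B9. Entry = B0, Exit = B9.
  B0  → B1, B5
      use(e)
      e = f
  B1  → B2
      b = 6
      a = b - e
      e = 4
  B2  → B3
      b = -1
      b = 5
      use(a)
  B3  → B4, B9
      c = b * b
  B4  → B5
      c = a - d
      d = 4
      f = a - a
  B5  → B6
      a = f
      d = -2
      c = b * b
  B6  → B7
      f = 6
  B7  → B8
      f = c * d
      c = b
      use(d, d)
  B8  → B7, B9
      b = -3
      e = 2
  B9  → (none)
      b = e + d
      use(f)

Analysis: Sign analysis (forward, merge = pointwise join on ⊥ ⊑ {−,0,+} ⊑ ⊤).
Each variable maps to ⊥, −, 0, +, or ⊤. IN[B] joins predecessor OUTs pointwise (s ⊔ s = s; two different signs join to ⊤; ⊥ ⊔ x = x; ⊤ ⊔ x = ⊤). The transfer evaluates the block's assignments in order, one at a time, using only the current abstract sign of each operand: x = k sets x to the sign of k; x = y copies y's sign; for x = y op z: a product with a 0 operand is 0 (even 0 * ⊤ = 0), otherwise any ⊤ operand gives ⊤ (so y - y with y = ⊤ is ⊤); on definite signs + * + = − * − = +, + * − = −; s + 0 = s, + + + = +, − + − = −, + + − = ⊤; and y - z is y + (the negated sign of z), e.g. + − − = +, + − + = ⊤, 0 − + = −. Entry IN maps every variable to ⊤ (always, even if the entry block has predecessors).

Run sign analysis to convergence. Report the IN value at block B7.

Answer: {a: ⊤, b: ⊤, c: ⊤, d: -, e: ⊤, f: ⊤}

Working:
Per-block solution:
  B0:   IN=(all ⊤)   OUT=(all ⊤)
  B1:   IN=(all ⊤)   OUT={b:+, e:+; rest ⊤}
  B2:   IN={b:+, e:+; rest ⊤}   OUT={b:+, e:+; rest ⊤}
  B3:   IN={b:+, e:+; rest ⊤}   OUT={b:+, c:+, e:+; rest ⊤}
  B4:   IN={b:+, c:+, e:+; rest ⊤}   OUT={b:+, d:+, e:+; rest ⊤}
  B5:   IN=(all ⊤)   OUT={d:-; rest ⊤}
  B6:   IN={d:-; rest ⊤}   OUT={d:-, f:+; rest ⊤}
  B7:   IN={d:-; rest ⊤}   OUT={d:-; rest ⊤}
  B8:   IN={d:-; rest ⊤}   OUT={b:-, d:-, e:+; rest ⊤}
  B9:   IN={e:+; rest ⊤}   OUT={e:+; rest ⊤}

Merge at B7: IN[B7] = OUT[B6] ⊔ OUT[B8] = {a: ⊤, b: ⊤, c: ⊤, d: -, e: ⊤, f: ⊤}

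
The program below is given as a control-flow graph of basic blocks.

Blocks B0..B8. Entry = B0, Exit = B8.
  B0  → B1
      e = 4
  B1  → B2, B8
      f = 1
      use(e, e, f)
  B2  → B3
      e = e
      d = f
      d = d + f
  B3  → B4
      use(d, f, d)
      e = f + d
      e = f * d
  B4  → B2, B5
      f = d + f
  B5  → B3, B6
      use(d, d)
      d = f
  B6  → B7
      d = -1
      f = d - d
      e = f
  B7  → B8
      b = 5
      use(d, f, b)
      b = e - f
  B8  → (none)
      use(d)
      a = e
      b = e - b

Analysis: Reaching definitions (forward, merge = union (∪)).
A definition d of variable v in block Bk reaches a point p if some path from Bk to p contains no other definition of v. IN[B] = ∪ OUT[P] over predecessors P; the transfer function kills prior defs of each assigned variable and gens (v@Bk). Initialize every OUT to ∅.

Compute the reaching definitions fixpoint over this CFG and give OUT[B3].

Per-block solution:
  B0: | IN={} | OUT={e@B0}
  B1: | IN={e@B0} | OUT={e@B0, f@B1}
  B2: | IN={d@B2, d@B5, e@B0, e@B3, f@B1, f@B4} | OUT={d@B2, e@B2, f@B1, f@B4}
  B3: | IN={d@B2, d@B5, e@B2, e@B3, f@B1, f@B4} | OUT={d@B2, d@B5, e@B3, f@B1, f@B4}
  B4: | IN={d@B2, d@B5, e@B3, f@B1, f@B4} | OUT={d@B2, d@B5, e@B3, f@B4}
  B5: | IN={d@B2, d@B5, e@B3, f@B4} | OUT={d@B5, e@B3, f@B4}
  B6: | IN={d@B5, e@B3, f@B4} | OUT={d@B6, e@B6, f@B6}
  B7: | IN={d@B6, e@B6, f@B6} | OUT={b@B7, d@B6, e@B6, f@B6}
  B8: | IN={b@B7, d@B6, e@B0, e@B6, f@B1, f@B6} | OUT={a@B8, b@B8, d@B6, e@B0, e@B6, f@B1, f@B6}

Merge at B3: IN[B3] = OUT[B2] ⊔ OUT[B5] = {d@B2, d@B5, e@B2, e@B3, f@B1, f@B4}
Applying B3's transfer function to that IN value gives OUT[B3] (row B3 above).

Answer: {d@B2, d@B5, e@B3, f@B1, f@B4}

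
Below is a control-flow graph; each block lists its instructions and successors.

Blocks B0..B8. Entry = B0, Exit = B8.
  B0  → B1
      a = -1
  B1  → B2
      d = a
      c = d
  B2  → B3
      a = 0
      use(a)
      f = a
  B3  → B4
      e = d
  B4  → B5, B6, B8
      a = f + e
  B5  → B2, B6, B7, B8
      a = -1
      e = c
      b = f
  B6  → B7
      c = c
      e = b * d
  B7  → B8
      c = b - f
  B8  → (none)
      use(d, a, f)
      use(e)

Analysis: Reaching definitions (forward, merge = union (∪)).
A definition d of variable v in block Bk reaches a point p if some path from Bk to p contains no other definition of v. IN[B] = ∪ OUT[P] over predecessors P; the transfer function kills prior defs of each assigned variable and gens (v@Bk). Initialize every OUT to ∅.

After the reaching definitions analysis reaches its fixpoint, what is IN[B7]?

Answer: {a@B4, a@B5, b@B5, c@B1, c@B6, d@B1, e@B5, e@B6, f@B2}

Derivation:
Per-block solution:
  B0:  IN={}  OUT={a@B0}
  B1:  IN={a@B0}  OUT={a@B0, c@B1, d@B1}
  B2:  IN={a@B0, a@B5, b@B5, c@B1, d@B1, e@B5, f@B2}  OUT={a@B2, b@B5, c@B1, d@B1, e@B5, f@B2}
  B3:  IN={a@B2, b@B5, c@B1, d@B1, e@B5, f@B2}  OUT={a@B2, b@B5, c@B1, d@B1, e@B3, f@B2}
  B4:  IN={a@B2, b@B5, c@B1, d@B1, e@B3, f@B2}  OUT={a@B4, b@B5, c@B1, d@B1, e@B3, f@B2}
  B5:  IN={a@B4, b@B5, c@B1, d@B1, e@B3, f@B2}  OUT={a@B5, b@B5, c@B1, d@B1, e@B5, f@B2}
  B6:  IN={a@B4, a@B5, b@B5, c@B1, d@B1, e@B3, e@B5, f@B2}  OUT={a@B4, a@B5, b@B5, c@B6, d@B1, e@B6, f@B2}
  B7:  IN={a@B4, a@B5, b@B5, c@B1, c@B6, d@B1, e@B5, e@B6, f@B2}  OUT={a@B4, a@B5, b@B5, c@B7, d@B1, e@B5, e@B6, f@B2}
  B8:  IN={a@B4, a@B5, b@B5, c@B1, c@B7, d@B1, e@B3, e@B5, e@B6, f@B2}  OUT={a@B4, a@B5, b@B5, c@B1, c@B7, d@B1, e@B3, e@B5, e@B6, f@B2}

Merge at B7: IN[B7] = OUT[B5] ⊔ OUT[B6] = {a@B4, a@B5, b@B5, c@B1, c@B6, d@B1, e@B5, e@B6, f@B2}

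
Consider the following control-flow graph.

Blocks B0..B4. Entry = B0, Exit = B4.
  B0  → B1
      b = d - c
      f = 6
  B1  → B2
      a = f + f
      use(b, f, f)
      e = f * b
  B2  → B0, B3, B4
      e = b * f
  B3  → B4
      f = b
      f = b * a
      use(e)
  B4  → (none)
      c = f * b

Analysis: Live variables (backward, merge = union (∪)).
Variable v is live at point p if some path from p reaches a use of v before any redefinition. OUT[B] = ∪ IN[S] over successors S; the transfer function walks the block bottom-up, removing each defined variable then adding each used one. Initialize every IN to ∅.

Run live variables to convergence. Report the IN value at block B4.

Fixpoint table:
  B0:  IN={c, d}  OUT={b, c, d, f}
  B1:  IN={b, c, d, f}  OUT={a, b, c, d, f}
  B2:  IN={a, b, c, d, f}  OUT={a, b, c, d, e, f}
  B3:  IN={a, b, e}  OUT={b, f}
  B4:  IN={b, f}  OUT={}

B4 is the boundary node: OUT[B4] = {}
Applying B4's transfer function to that OUT value gives IN[B4] (row B4 above).

Answer: {b, f}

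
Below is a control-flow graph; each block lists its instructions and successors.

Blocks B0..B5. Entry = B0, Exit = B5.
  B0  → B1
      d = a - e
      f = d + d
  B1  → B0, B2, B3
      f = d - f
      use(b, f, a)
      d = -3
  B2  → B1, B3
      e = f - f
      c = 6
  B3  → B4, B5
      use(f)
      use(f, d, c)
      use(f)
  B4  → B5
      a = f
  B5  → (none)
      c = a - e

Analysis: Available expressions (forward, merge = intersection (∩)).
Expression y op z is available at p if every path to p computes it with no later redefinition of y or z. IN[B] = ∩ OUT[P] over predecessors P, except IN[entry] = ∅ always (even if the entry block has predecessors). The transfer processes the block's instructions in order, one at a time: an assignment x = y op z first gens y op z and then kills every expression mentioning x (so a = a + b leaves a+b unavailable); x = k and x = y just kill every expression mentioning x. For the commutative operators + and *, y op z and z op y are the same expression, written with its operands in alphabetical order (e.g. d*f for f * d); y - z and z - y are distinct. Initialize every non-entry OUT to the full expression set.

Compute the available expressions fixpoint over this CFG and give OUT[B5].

Answer: {a-e}

Derivation:
Converged values:
  B0:   IN={}   OUT={a-e, d+d}
  B1:   IN={}   OUT={}
  B2:   IN={}   OUT={f-f}
  B3:   IN={}   OUT={}
  B4:   IN={}   OUT={}
  B5:   IN={}   OUT={a-e}

Merge at B5: IN[B5] = OUT[B3] ∩ OUT[B4] = {}
Applying B5's transfer function to that IN value gives OUT[B5] (row B5 above).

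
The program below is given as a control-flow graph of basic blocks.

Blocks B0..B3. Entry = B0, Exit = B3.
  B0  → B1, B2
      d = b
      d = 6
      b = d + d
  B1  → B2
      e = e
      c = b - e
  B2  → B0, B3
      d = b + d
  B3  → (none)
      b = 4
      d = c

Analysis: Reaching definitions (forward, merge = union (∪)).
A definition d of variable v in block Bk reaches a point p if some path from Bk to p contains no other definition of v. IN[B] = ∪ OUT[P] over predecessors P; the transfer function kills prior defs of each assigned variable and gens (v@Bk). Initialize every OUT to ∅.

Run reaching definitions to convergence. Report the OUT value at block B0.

Answer: {b@B0, c@B1, d@B0, e@B1}

Derivation:
Fixpoint table:
  B0:   IN={b@B0, c@B1, d@B2, e@B1}   OUT={b@B0, c@B1, d@B0, e@B1}
  B1:   IN={b@B0, c@B1, d@B0, e@B1}   OUT={b@B0, c@B1, d@B0, e@B1}
  B2:   IN={b@B0, c@B1, d@B0, e@B1}   OUT={b@B0, c@B1, d@B2, e@B1}
  B3:   IN={b@B0, c@B1, d@B2, e@B1}   OUT={b@B3, c@B1, d@B3, e@B1}

Merge at B0 (entry node, so the boundary value {} is joined with the incoming edge(s)): IN[B0] = {} ⊔ OUT[B2] = {b@B0, c@B1, d@B2, e@B1}
Applying B0's transfer function to that IN value gives OUT[B0] (row B0 above).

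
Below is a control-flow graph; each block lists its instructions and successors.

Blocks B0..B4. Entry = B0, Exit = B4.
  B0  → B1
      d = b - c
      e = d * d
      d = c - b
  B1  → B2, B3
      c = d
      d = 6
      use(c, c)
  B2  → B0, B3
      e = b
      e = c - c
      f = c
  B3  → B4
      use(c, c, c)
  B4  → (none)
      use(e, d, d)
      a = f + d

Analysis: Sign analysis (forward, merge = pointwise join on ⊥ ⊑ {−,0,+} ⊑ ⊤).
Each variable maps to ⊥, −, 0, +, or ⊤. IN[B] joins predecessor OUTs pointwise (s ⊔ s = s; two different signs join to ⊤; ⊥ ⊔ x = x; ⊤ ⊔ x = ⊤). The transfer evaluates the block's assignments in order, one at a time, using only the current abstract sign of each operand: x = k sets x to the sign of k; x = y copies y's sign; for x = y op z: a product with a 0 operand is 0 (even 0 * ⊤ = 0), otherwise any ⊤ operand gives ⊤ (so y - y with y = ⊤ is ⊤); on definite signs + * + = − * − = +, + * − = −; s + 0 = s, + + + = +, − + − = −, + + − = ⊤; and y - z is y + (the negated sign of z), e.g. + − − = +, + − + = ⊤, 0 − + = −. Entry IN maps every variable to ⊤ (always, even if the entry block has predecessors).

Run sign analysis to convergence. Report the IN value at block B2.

Converged values:
  B0: | IN=(all ⊤) | OUT=(all ⊤)
  B1: | IN=(all ⊤) | OUT={d:+; rest ⊤}
  B2: | IN={d:+; rest ⊤} | OUT={d:+; rest ⊤}
  B3: | IN={d:+; rest ⊤} | OUT={d:+; rest ⊤}
  B4: | IN={d:+; rest ⊤} | OUT={d:+; rest ⊤}

Merge at B2: IN[B2] = OUT[B1] = {a: ⊤, b: ⊤, c: ⊤, d: +, e: ⊤, f: ⊤}

Answer: {a: ⊤, b: ⊤, c: ⊤, d: +, e: ⊤, f: ⊤}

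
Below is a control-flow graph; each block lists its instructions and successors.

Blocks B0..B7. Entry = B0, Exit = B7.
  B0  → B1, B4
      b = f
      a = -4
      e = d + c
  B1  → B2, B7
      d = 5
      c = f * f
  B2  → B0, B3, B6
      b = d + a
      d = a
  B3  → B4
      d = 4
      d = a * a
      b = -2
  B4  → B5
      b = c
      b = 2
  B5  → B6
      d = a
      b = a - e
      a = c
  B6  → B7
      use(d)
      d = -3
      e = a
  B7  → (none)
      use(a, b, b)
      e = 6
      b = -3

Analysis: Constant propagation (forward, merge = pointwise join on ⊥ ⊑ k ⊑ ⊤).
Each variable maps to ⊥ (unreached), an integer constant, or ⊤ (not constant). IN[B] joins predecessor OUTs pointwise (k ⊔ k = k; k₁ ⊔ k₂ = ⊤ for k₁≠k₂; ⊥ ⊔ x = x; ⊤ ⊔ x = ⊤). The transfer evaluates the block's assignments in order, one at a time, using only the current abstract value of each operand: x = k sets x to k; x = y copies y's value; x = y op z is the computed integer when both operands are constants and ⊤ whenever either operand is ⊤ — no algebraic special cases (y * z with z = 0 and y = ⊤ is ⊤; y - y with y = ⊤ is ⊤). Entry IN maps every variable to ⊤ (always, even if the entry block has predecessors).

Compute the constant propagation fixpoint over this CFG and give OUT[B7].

Converged values:
  B0:   IN=(all ⊤)   OUT={a:-4; rest ⊤}
  B1:   IN={a:-4; rest ⊤}   OUT={a:-4, d:5; rest ⊤}
  B2:   IN={a:-4, d:5; rest ⊤}   OUT={a:-4, b:1, d:-4; rest ⊤}
  B3:   IN={a:-4, b:1, d:-4; rest ⊤}   OUT={a:-4, b:-2, d:16; rest ⊤}
  B4:   IN={a:-4; rest ⊤}   OUT={a:-4, b:2; rest ⊤}
  B5:   IN={a:-4, b:2; rest ⊤}   OUT={d:-4; rest ⊤}
  B6:   IN={d:-4; rest ⊤}   OUT={d:-3; rest ⊤}
  B7:   IN=(all ⊤)   OUT={b:-3, e:6; rest ⊤}

Merge at B7: IN[B7] = OUT[B1] ⊔ OUT[B6] = {a: ⊤, b: ⊤, c: ⊤, d: ⊤, e: ⊤, f: ⊤}
Applying B7's transfer function to that IN value gives OUT[B7] (row B7 above).

Answer: {a: ⊤, b: -3, c: ⊤, d: ⊤, e: 6, f: ⊤}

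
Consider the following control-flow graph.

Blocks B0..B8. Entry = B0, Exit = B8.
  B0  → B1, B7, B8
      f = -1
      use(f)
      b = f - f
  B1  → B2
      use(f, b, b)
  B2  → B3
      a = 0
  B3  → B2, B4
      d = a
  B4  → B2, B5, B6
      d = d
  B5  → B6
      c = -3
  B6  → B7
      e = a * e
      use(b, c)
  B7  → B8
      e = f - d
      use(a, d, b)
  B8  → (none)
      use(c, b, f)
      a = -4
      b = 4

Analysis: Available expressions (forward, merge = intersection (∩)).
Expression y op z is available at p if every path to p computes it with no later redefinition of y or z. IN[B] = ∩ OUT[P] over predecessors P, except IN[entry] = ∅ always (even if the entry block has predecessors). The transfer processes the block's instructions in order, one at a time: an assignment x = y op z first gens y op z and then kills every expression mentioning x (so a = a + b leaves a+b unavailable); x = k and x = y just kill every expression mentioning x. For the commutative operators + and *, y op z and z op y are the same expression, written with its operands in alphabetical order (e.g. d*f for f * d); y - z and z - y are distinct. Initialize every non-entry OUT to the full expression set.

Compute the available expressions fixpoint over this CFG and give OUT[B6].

Answer: {f-f}

Working:
Fixpoint table:
  B0:  IN={}  OUT={f-f}
  B1:  IN={f-f}  OUT={f-f}
  B2:  IN={f-f}  OUT={f-f}
  B3:  IN={f-f}  OUT={f-f}
  B4:  IN={f-f}  OUT={f-f}
  B5:  IN={f-f}  OUT={f-f}
  B6:  IN={f-f}  OUT={f-f}
  B7:  IN={f-f}  OUT={f-d, f-f}
  B8:  IN={f-f}  OUT={f-f}

Merge at B6: IN[B6] = OUT[B4] ∩ OUT[B5] = {f-f}
Applying B6's transfer function to that IN value gives OUT[B6] (row B6 above).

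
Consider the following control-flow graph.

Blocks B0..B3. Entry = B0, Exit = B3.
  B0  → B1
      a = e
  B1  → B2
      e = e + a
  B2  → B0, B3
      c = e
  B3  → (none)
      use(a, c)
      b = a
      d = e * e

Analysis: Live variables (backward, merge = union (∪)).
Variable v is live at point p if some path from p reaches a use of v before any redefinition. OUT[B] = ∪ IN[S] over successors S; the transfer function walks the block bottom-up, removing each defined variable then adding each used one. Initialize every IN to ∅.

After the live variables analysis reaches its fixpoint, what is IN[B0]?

Answer: {e}

Derivation:
Converged values:
  B0:   IN={e}   OUT={a, e}
  B1:   IN={a, e}   OUT={a, e}
  B2:   IN={a, e}   OUT={a, c, e}
  B3:   IN={a, c, e}   OUT={}

Merge at B0: OUT[B0] = IN[B1] = {a, e}
Applying B0's transfer function to that OUT value gives IN[B0] (row B0 above).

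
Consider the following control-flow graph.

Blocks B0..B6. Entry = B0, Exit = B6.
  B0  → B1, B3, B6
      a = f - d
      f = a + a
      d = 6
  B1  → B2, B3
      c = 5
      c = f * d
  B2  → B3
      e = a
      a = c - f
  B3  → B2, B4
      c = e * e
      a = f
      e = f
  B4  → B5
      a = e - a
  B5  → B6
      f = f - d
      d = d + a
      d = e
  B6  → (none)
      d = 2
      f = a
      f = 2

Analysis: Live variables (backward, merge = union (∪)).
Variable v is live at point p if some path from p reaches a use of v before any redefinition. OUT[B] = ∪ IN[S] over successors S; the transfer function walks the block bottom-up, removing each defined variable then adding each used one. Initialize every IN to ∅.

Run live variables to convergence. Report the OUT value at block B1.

Answer: {a, c, d, e, f}

Derivation:
Converged values:
  B0:  IN={d, e, f}  OUT={a, d, e, f}
  B1:  IN={a, d, e, f}  OUT={a, c, d, e, f}
  B2:  IN={a, c, d, f}  OUT={d, e, f}
  B3:  IN={d, e, f}  OUT={a, c, d, e, f}
  B4:  IN={a, d, e, f}  OUT={a, d, e, f}
  B5:  IN={a, d, e, f}  OUT={a}
  B6:  IN={a}  OUT={}

Merge at B1: OUT[B1] = IN[B2] ⊔ IN[B3] = {a, c, d, e, f}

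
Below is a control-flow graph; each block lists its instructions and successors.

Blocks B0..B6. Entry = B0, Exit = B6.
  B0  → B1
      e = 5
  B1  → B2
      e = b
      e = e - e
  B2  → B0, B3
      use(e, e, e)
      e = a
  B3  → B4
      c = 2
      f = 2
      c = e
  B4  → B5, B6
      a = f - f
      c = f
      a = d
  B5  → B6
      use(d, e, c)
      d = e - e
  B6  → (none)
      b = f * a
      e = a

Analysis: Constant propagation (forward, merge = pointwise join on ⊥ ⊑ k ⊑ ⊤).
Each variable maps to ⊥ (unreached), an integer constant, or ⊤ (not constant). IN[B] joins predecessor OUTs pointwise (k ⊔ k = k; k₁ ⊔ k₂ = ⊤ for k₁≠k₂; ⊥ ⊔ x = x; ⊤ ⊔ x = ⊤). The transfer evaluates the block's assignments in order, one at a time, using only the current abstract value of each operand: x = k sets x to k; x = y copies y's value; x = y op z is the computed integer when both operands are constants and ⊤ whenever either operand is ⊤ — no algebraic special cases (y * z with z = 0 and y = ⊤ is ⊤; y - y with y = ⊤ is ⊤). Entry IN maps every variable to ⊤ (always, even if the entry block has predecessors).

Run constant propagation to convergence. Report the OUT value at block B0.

Per-block solution:
  B0:   IN=(all ⊤)   OUT={e:5; rest ⊤}
  B1:   IN={e:5; rest ⊤}   OUT=(all ⊤)
  B2:   IN=(all ⊤)   OUT=(all ⊤)
  B3:   IN=(all ⊤)   OUT={f:2; rest ⊤}
  B4:   IN={f:2; rest ⊤}   OUT={c:2, f:2; rest ⊤}
  B5:   IN={c:2, f:2; rest ⊤}   OUT={c:2, f:2; rest ⊤}
  B6:   IN={c:2, f:2; rest ⊤}   OUT={c:2, f:2; rest ⊤}

Merge at B0 (entry node, so the boundary value (all ⊤) is joined with the incoming edge(s)): IN[B0] = (all ⊤) ⊔ OUT[B2] = {a: ⊤, b: ⊤, c: ⊤, d: ⊤, e: ⊤, f: ⊤}
Applying B0's transfer function to that IN value gives OUT[B0] (row B0 above).

Answer: {a: ⊤, b: ⊤, c: ⊤, d: ⊤, e: 5, f: ⊤}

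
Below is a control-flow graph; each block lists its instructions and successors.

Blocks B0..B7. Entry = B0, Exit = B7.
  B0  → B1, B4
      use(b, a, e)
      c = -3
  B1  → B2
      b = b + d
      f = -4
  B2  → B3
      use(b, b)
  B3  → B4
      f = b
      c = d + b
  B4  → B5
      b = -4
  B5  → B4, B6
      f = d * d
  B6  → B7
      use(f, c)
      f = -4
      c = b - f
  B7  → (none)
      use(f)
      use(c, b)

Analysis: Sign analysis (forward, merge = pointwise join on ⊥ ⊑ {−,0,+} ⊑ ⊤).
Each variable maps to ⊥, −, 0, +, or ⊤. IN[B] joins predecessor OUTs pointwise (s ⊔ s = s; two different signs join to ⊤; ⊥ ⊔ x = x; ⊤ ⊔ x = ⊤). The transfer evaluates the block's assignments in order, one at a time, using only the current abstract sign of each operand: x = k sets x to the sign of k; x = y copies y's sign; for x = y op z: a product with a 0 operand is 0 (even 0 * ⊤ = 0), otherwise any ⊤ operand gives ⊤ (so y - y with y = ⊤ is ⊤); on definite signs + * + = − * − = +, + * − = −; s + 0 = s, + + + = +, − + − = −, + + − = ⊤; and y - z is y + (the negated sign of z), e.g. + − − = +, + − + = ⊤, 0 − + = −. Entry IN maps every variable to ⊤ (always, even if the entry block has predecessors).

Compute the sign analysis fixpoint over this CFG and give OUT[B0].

Answer: {a: ⊤, b: ⊤, c: -, d: ⊤, e: ⊤, f: ⊤}

Derivation:
Per-block solution:
  B0:   IN=(all ⊤)   OUT={c:-; rest ⊤}
  B1:   IN={c:-; rest ⊤}   OUT={c:-, f:-; rest ⊤}
  B2:   IN={c:-, f:-; rest ⊤}   OUT={c:-, f:-; rest ⊤}
  B3:   IN={c:-, f:-; rest ⊤}   OUT=(all ⊤)
  B4:   IN=(all ⊤)   OUT={b:-; rest ⊤}
  B5:   IN={b:-; rest ⊤}   OUT={b:-; rest ⊤}
  B6:   IN={b:-; rest ⊤}   OUT={b:-, f:-; rest ⊤}
  B7:   IN={b:-, f:-; rest ⊤}   OUT={b:-, f:-; rest ⊤}

B0 is the boundary node: IN[B0] = {a: ⊤, b: ⊤, c: ⊤, d: ⊤, e: ⊤, f: ⊤}
Applying B0's transfer function to that IN value gives OUT[B0] (row B0 above).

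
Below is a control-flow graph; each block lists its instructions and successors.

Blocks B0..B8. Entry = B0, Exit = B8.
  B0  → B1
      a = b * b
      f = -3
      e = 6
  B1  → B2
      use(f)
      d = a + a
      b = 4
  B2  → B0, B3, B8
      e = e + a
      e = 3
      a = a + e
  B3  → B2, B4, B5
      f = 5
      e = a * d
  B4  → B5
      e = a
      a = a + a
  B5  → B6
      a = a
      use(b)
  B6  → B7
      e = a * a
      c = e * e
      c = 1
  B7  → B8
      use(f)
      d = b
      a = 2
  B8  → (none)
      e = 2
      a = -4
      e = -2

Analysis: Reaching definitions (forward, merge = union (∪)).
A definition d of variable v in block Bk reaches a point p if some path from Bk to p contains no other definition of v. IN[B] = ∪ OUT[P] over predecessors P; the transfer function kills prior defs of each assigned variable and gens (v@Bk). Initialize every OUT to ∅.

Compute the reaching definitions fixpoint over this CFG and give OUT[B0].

Fixpoint table:
  B0:   IN={a@B2, b@B1, d@B1, e@B2, f@B0, f@B3}   OUT={a@B0, b@B1, d@B1, e@B0, f@B0}
  B1:   IN={a@B0, b@B1, d@B1, e@B0, f@B0}   OUT={a@B0, b@B1, d@B1, e@B0, f@B0}
  B2:   IN={a@B0, a@B2, b@B1, d@B1, e@B0, e@B3, f@B0, f@B3}   OUT={a@B2, b@B1, d@B1, e@B2, f@B0, f@B3}
  B3:   IN={a@B2, b@B1, d@B1, e@B2, f@B0, f@B3}   OUT={a@B2, b@B1, d@B1, e@B3, f@B3}
  B4:   IN={a@B2, b@B1, d@B1, e@B3, f@B3}   OUT={a@B4, b@B1, d@B1, e@B4, f@B3}
  B5:   IN={a@B2, a@B4, b@B1, d@B1, e@B3, e@B4, f@B3}   OUT={a@B5, b@B1, d@B1, e@B3, e@B4, f@B3}
  B6:   IN={a@B5, b@B1, d@B1, e@B3, e@B4, f@B3}   OUT={a@B5, b@B1, c@B6, d@B1, e@B6, f@B3}
  B7:   IN={a@B5, b@B1, c@B6, d@B1, e@B6, f@B3}   OUT={a@B7, b@B1, c@B6, d@B7, e@B6, f@B3}
  B8:   IN={a@B2, a@B7, b@B1, c@B6, d@B1, d@B7, e@B2, e@B6, f@B0, f@B3}   OUT={a@B8, b@B1, c@B6, d@B1, d@B7, e@B8, f@B0, f@B3}

Merge at B0 (entry node, so the boundary value {} is joined with the incoming edge(s)): IN[B0] = {} ⊔ OUT[B2] = {a@B2, b@B1, d@B1, e@B2, f@B0, f@B3}
Applying B0's transfer function to that IN value gives OUT[B0] (row B0 above).

Answer: {a@B0, b@B1, d@B1, e@B0, f@B0}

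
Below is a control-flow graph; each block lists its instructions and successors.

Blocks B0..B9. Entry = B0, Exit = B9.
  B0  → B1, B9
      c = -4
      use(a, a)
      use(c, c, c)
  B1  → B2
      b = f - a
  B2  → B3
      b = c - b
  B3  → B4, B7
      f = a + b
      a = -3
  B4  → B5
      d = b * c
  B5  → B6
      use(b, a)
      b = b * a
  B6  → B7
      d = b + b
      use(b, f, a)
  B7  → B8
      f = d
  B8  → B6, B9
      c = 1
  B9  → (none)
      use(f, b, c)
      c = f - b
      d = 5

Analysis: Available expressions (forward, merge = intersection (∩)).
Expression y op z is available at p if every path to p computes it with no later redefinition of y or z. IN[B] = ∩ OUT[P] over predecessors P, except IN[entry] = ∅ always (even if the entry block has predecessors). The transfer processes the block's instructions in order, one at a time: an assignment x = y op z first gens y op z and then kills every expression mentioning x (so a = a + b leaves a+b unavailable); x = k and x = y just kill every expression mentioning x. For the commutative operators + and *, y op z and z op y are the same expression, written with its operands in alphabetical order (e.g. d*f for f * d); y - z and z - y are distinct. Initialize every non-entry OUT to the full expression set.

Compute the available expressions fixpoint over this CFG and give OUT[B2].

Answer: {f-a}

Derivation:
Per-block solution:
  B0:  IN={}  OUT={}
  B1:  IN={}  OUT={f-a}
  B2:  IN={f-a}  OUT={f-a}
  B3:  IN={f-a}  OUT={}
  B4:  IN={}  OUT={b*c}
  B5:  IN={b*c}  OUT={}
  B6:  IN={}  OUT={b+b}
  B7:  IN={}  OUT={}
  B8:  IN={}  OUT={}
  B9:  IN={}  OUT={f-b}

Merge at B2: IN[B2] = OUT[B1] = {f-a}
Applying B2's transfer function to that IN value gives OUT[B2] (row B2 above).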